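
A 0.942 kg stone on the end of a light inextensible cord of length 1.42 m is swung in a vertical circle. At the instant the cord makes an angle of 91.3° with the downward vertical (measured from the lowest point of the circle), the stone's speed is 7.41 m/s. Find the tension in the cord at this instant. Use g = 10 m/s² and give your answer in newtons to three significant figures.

Take the radial direction toward the centre of the circle as positive. The component of the weight along the string toward the centre is −mg cos φ (φ measured from the bottom), so Newton's second law along the string gives T − mg cos φ = m v²/r.
cos 91.3° = -0.02269, so T = m(v²/r + g cos φ) = 0.942 × ((7.41)²/1.42 + 10.0 × -0.02269) = 0.942 × (38.67 + (-0.2269)) = 0.942 × 38.44 = 36.21 N.

36.2 N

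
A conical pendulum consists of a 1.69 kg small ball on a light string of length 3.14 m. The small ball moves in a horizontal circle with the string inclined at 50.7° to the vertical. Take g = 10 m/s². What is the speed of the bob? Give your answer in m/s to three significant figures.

5.45 m/s

The radius of the circle is r = L sinθ = 3.14 × sin 50.7° = 2.430 m.
Horizontally T sinθ = mv²/r and vertically T cosθ = mg, so tanθ = v²/(rg).
v = √(r g tanθ) = √(2.430 × 10.0 × 1.222) = √29.69 = 5.449 m/s.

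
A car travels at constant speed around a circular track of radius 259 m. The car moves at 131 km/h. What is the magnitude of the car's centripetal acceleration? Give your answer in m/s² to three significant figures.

v = 131 km/h = 131/3.6 = 36.39 m/s.
a_c = v²/r = (36.39)²/259 = 1324/259 = 5.113 m/s².

5.11 m/s²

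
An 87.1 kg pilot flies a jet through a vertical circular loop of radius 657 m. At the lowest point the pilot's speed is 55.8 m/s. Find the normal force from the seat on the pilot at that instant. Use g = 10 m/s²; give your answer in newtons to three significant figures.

At the lowest point, N points up (toward the centre) and the weight mg points down (away from the centre), so the net inward force is N − mg = mv²/r.
N = m(v²/r + g) = 87.1 × ((55.8)²/657 + 10.0) = 87.1 × (4.739 + 10.0) = 87.1 × 14.74 = 1284 N.

1280 N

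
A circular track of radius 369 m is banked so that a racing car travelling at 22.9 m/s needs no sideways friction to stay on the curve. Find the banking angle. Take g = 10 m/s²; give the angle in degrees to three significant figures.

8.09°

For a frictionless banked turn: horizontally N sinθ = mv²/r and vertically N cosθ = mg.
Dividing: tanθ = v²/(r g) = (22.9)²/(369 × 10.0) = 524.4/3690 = 0.1421.
θ = arctan(0.1421) = 8.089°.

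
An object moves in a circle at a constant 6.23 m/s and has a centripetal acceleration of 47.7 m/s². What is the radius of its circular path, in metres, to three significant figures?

0.814 m

a_c = v²/r ⇒ r = v²/a_c = (6.23)²/47.7 = 38.81/47.7 = 0.8137 m.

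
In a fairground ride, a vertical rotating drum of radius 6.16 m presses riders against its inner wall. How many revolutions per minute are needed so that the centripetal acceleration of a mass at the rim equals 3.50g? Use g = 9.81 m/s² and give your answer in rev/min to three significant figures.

22.5 rev/min

Require ω²r = 3.50g, so ω = √(3.50 × 9.81/6.16) = 2.361 rad/s.
In rev/min: ω × 60/(2π) = 2.361 × 60/(2π) = 22.54 rev/min.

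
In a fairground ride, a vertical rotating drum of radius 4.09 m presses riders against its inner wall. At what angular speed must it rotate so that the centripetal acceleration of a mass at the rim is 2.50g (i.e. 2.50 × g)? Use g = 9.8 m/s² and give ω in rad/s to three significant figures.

2.45 rad/s

Centripetal acceleration a_c = ω²r. Setting ω²r = 2.50g:
ω = √(2.50g / r) = √(2.50 × 9.8 / 4.09) = √5.990 = 2.447 rad/s.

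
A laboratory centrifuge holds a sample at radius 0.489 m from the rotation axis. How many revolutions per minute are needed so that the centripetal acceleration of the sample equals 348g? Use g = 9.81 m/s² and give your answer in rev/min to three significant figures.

798 rev/min

Require ω²r = 348g, so ω = √(348 × 9.81/0.489) = 83.55 rad/s.
In rev/min: ω × 60/(2π) = 83.55 × 60/(2π) = 797.9 rev/min.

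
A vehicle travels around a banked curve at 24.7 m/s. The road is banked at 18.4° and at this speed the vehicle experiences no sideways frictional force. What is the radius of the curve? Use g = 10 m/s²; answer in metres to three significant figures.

Frictionless banking: tanθ = v²/(rg), so r = v²/(g tanθ).
r = (24.7)²/(10.0 × tan 18.4°) = 610.1/(10.0 × 0.3327) = 610.1/3.327 = 183.4 m.

183 m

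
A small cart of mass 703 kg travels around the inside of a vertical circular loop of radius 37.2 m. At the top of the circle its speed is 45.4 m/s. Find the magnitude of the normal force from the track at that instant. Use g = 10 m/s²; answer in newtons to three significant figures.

31900 N

At the top, both N and the weight mg point inward (toward the centre), so N + mg = mv²/r.
N = m(v²/r − g) = 703 × ((45.4)²/37.2 − 10.0) = 703 × (55.41 − 10.0) = 703 × 45.41 = 31920 N.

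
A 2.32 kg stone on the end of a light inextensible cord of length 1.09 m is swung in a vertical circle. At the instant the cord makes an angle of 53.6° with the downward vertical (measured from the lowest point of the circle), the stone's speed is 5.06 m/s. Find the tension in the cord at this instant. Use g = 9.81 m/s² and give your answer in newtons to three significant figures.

68.0 N

Take the radial direction toward the centre of the circle as positive. The component of the weight along the string toward the centre is −mg cos φ (φ measured from the bottom), so Newton's second law along the string gives T − mg cos φ = m v²/r.
cos 53.6° = 0.5934, so T = m(v²/r + g cos φ) = 2.32 × ((5.06)²/1.09 + 9.81 × 0.5934) = 2.32 × (23.49 + (5.821)) = 2.32 × 29.31 = 68.00 N.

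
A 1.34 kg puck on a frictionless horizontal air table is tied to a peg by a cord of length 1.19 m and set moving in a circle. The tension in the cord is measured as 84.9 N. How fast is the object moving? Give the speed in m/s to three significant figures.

8.68 m/s

T = m v²/r ⇒ v = √(T r / m) = √(84.9 × 1.19 / 1.34) = √75.40 = 8.683 m/s.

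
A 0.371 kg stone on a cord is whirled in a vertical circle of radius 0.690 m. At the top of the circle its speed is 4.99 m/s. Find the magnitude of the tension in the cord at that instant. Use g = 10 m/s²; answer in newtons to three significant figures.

At the top, both T and the weight mg point inward (toward the centre), so T + mg = mv²/r.
T = m(v²/r − g) = 0.371 × ((4.99)²/0.690 − 10.0) = 0.371 × (36.09 − 10.0) = 0.371 × 26.09 = 9.678 N.

9.68 N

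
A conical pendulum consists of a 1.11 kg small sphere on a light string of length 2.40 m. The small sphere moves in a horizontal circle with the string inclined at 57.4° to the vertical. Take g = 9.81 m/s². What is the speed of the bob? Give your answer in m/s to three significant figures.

The radius of the circle is r = L sinθ = 2.40 × sin 57.4° = 2.022 m.
Horizontally T sinθ = mv²/r and vertically T cosθ = mg, so tanθ = v²/(rg).
v = √(r g tanθ) = √(2.022 × 9.81 × 1.564) = √31.01 = 5.569 m/s.

5.57 m/s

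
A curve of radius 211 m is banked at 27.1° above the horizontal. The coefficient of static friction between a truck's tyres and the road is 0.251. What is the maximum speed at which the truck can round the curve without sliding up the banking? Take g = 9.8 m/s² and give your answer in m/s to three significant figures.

42.5 m/s

At the maximum speed, friction acts down the slope at its limiting value f = μN. Radially (horizontal, toward centre): N sinθ + μN cosθ = mv²/r. Vertically: N cosθ − μN sinθ = mg.
Dividing: v² = r g (sinθ + μcosθ)/(cosθ − μsinθ).
sinθ + μcosθ = 0.4555 + 0.251×0.8902 = 0.6790; cosθ − μsinθ = 0.8902 − 0.251×0.4555 = 0.7759.
v² = 211 × 9.8 × 0.6790/0.7759 = 1810 m²/s², so v = 42.54 m/s.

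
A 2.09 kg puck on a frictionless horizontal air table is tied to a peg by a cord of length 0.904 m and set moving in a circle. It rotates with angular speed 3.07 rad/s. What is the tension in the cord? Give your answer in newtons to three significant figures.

17.8 N

v = ωr = 3.07 × 0.904 = 2.775 m/s.
The tension is the only horizontal force, so it supplies the full centripetal force: T = m v²/r = 2.09 × (2.775)²/0.904 = 2.09 × 7.702/0.904 = 17.81 N.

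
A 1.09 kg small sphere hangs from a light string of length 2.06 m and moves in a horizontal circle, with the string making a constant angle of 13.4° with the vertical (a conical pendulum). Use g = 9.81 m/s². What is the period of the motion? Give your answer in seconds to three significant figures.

r = L sinθ = 0.4774 m. From T sinθ = mω²r and T cosθ = mg: tanθ = ω²r/g, so ω² = g tanθ / r = g/(L cosθ).
ω = √(g/(L cosθ)) = √(9.81/(2.06 × 0.9728)) = √4.895 = 2.213 rad/s.
Period = 2π/ω = 2.840 s.

2.84 s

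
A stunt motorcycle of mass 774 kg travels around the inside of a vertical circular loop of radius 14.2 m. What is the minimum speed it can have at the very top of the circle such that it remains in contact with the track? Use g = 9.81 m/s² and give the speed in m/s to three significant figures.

11.8 m/s

At the highest point the centre is directly below, so both the weight and N act inward: N + mg = mv²/r.
At minimum speed N → 0, so mg = mv_min²/r ⇒ v_min = √(g r) = √(9.81 × 14.2) = 11.80 m/s.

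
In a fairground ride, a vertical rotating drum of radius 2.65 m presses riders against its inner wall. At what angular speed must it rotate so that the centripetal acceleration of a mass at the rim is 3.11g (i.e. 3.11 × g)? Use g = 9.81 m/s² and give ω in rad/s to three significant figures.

3.39 rad/s

Centripetal acceleration a_c = ω²r. Setting ω²r = 3.11g:
ω = √(3.11g / r) = √(3.11 × 9.81 / 2.65) = √11.51 = 3.393 rad/s.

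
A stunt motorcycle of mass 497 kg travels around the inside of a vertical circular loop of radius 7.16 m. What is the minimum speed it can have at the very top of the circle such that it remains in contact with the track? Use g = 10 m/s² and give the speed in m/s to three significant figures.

At the top, both weight mg and N point toward the centre: N + mg = mv²/r.
At minimum speed N → 0, so mg = mv_min²/r ⇒ v_min = √(g r) = √(10.0 × 7.16) = 8.462 m/s.

8.46 m/s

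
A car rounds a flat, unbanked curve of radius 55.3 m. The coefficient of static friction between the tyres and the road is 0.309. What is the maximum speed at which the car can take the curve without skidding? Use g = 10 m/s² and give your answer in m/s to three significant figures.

13.1 m/s

The only inward force on a level bend is static friction, so at the limit f_s = μ_s N = μ_s m g = m v²/r.
Mass cancels: v_max = √(μ_s g r) = √(0.309 × 10.0 × 55.3) = √170.9 = 13.07 m/s.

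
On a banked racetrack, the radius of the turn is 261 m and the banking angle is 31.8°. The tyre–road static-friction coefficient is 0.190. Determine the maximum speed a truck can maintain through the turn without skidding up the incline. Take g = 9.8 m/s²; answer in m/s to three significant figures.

At the maximum speed, friction acts down the slope at its limiting value f = μN. Radially (horizontal, toward centre): N sinθ + μN cosθ = mv²/r. Vertically: N cosθ − μN sinθ = mg.
Dividing: v² = r g (sinθ + μcosθ)/(cosθ − μsinθ).
sinθ + μcosθ = 0.5270 + 0.190×0.8499 = 0.6884; cosθ − μsinθ = 0.8499 − 0.190×0.5270 = 0.7498.
v² = 261 × 9.8 × 0.6884/0.7498 = 2349 m²/s², so v = 48.46 m/s.

48.5 m/s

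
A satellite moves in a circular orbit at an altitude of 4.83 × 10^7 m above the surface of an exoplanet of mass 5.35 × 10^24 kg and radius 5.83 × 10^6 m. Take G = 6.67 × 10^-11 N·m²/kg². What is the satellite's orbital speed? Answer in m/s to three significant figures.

2570 m/s

Orbital radius r = R + h = 5.83 × 10^6 + 4.83 × 10^7 = 5.413 × 10^7 m.
Gravity supplies the centripetal force: G M m / r² = m v² / r, so v = √(GM/r).
v = √(6.67 × 10^-11 × 5.35 × 10^24 / 5.413 × 10^7) = √(6.592 × 10^6) = 2568 m/s.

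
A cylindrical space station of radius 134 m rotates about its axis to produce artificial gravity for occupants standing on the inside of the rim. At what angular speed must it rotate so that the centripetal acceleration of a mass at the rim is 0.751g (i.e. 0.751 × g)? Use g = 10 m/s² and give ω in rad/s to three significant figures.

Centripetal acceleration a_c = ω²r. Setting ω²r = 0.751g:
ω = √(0.751g / r) = √(0.751 × 10.0 / 134) = √0.05604 = 0.2367 rad/s.

0.237 rad/s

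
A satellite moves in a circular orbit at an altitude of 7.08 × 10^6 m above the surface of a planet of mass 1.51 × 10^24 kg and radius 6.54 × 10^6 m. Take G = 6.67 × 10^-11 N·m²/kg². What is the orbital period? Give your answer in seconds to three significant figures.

r = R + h = 6.54 × 10^6 + 7.08 × 10^6 = 1.362 × 10^7 m. Gravity provides the centripetal force: G M m / r² = m v² / r ⇒ v = √(GM/r) = 2719 m/s.
T = 2πr/v = 2π × 1.362 × 10^7 / 2719 = 31470 s.

31500 s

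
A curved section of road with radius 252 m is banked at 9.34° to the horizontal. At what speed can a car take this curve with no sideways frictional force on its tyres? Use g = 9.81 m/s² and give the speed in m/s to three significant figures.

20.2 m/s

On a frictionless banked curve, N sinθ = mv²/r and N cosθ = mg, so tanθ = v²/(rg).
v = √(r g tanθ) = √(252 × 9.81 × tan 9.34°) = √(252 × 9.81 × 0.1645) = √406.6 = 20.16 m/s.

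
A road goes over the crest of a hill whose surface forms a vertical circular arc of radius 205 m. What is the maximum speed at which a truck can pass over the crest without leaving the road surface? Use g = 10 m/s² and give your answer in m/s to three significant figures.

At the crest the centre of the circle is below the truck, so the net downward (centripetal) force is mg − N = mv²/r.
The truck leaves the road when N → 0, giving v_max = √(g r) = √(10.0 × 205) = 45.28 m/s.

45.3 m/s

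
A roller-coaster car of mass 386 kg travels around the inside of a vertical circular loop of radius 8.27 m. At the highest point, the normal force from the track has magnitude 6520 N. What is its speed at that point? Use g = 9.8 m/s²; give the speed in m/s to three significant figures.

At the top, N + mg = mv²/r, so v = √(r(N/m + g)) = √(8.27 × (6520/386 + 9.8)) = √(8.27 × 26.69) = √220.7 = 14.86 m/s.

14.9 m/s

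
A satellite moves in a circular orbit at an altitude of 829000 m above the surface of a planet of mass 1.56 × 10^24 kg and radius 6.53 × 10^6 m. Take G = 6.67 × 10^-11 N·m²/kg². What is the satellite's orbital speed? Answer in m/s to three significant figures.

3760 m/s

Orbital radius r = R + h = 6.53 × 10^6 + 829000 = 7.359 × 10^6 m.
Gravity supplies the centripetal force: G M m / r² = m v² / r, so v = √(GM/r).
v = √(6.67 × 10^-11 × 1.56 × 10^24 / 7.359 × 10^6) = √(1.414 × 10^7) = 3760 m/s.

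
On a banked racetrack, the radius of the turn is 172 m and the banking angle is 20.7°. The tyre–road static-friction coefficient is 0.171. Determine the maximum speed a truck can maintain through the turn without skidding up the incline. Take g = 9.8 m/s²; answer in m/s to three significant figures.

31.4 m/s

At the maximum speed, friction acts down the slope at its limiting value f = μN. Radially (horizontal, toward centre): N sinθ + μN cosθ = mv²/r. Vertically: N cosθ − μN sinθ = mg.
Dividing: v² = r g (sinθ + μcosθ)/(cosθ − μsinθ).
sinθ + μcosθ = 0.3535 + 0.171×0.9354 = 0.5134; cosθ − μsinθ = 0.9354 − 0.171×0.3535 = 0.8750.
v² = 172 × 9.8 × 0.5134/0.8750 = 989.1 m²/s², so v = 31.45 m/s.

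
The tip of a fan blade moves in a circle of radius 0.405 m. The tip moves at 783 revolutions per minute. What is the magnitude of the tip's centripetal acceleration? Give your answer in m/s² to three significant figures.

2720 m/s²

ω = 783 rev/min × 2π/60 = 82.00 rad/s, so v = ωr = 82.00 × 0.405 = 33.21 m/s.
a_c = v²/r = (33.21)²/0.405 = 1103/0.405 = 2723 m/s².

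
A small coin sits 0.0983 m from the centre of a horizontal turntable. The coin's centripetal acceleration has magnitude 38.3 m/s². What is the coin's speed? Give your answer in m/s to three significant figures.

1.94 m/s

a_c = v²/r ⇒ v = √(a_c · r) = √(38.3 × 0.0983) = √3.765 = 1.940 m/s.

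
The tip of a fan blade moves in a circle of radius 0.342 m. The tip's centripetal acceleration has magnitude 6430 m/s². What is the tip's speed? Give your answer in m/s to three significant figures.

46.9 m/s

a_c = v²/r ⇒ v = √(a_c · r) = √(6430 × 0.342) = √2199 = 46.89 m/s.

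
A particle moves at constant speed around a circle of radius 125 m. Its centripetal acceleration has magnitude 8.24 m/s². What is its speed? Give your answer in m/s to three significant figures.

a_c = v²/r ⇒ v = √(a_c · r) = √(8.24 × 125) = √1030 = 32.09 m/s.

32.1 m/s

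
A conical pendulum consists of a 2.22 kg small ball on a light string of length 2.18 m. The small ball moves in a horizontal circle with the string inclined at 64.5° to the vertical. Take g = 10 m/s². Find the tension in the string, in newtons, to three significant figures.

51.6 N

Vertically the bob has no acceleration, so T cosθ = mg.
T = mg/cosθ = 2.22 × 10.0 / cos 64.5° = 22.20/0.4305 = 51.57 N.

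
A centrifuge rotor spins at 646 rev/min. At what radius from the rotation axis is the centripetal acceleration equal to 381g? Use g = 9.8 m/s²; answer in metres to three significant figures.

0.816 m

ω = 646 rev/min × 2π/60 = 67.65 rad/s.
a_c = ω²r = 381g ⇒ r = 381 × 9.8 / (67.65)² = 3734/4576 = 0.8159 m.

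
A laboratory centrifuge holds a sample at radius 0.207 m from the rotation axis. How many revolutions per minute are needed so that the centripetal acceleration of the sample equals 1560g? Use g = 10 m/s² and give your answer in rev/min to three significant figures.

2620 rev/min

Require ω²r = 1560g, so ω = √(1560 × 10.0/0.207) = 274.5 rad/s.
In rev/min: ω × 60/(2π) = 274.5 × 60/(2π) = 2621 rev/min.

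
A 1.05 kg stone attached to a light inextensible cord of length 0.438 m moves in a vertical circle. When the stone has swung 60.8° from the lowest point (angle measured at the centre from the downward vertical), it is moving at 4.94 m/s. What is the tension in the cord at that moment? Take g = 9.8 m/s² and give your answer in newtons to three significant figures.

63.5 N

Take the radial direction toward the centre of the circle as positive. The component of the weight along the string toward the centre is −mg cos φ (φ measured from the bottom), so Newton's second law along the string gives T − mg cos φ = m v²/r.
cos 60.8° = 0.4879, so T = m(v²/r + g cos φ) = 1.05 × ((4.94)²/0.438 + 9.8 × 0.4879) = 1.05 × (55.72 + (4.781)) = 1.05 × 60.50 = 63.52 N.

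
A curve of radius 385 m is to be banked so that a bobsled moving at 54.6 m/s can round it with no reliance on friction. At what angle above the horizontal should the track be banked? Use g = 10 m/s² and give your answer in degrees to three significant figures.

For a frictionless banked turn: horizontally N sinθ = mv²/r and vertically N cosθ = mg.
Dividing: tanθ = v²/(r g) = (54.6)²/(385 × 10.0) = 2981/3850 = 0.7743.
θ = arctan(0.7743) = 37.75°.

37.8°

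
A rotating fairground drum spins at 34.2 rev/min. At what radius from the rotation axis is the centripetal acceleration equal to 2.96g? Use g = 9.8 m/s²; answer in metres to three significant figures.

ω = 34.2 rev/min × 2π/60 = 3.581 rad/s.
a_c = ω²r = 2.96g ⇒ r = 2.96 × 9.8 / (3.581)² = 29.01/12.83 = 2.262 m.

2.26 m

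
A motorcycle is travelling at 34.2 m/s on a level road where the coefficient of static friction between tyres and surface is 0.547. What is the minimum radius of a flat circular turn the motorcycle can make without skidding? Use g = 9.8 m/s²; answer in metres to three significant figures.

At the limit, μ_s m g = m v²/r, so r_min = v²/(μ_s g) = (34.2)²/(0.547 × 9.8) = 1170/5.361 = 218.2 m.

218 m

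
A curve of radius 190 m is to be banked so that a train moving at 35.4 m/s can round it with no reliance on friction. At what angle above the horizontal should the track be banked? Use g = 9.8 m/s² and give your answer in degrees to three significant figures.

33.9°

For a frictionless banked turn: horizontally N sinθ = mv²/r and vertically N cosθ = mg.
Dividing: tanθ = v²/(r g) = (35.4)²/(190 × 9.8) = 1253/1862 = 0.6730.
θ = arctan(0.6730) = 33.94°.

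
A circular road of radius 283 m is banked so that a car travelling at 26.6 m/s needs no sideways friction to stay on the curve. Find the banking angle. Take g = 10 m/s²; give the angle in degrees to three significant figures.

With no friction, the horizontal component of the normal force provides the centripetal force: N sinθ = mv²/r, while N cosθ = mg vertically.
Dividing: tanθ = v²/(r g) = (26.6)²/(283 × 10.0) = 707.6/2830 = 0.2500.
θ = arctan(0.2500) = 14.04°.

14.0°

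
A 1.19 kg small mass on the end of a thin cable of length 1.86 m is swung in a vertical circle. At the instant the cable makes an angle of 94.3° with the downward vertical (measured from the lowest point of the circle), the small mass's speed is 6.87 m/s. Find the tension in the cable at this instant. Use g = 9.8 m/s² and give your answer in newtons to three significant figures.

29.3 N

Take the radial direction toward the centre of the circle as positive. The component of the weight along the string toward the centre is −mg cos φ (φ measured from the bottom), so Newton's second law along the string gives T − mg cos φ = m v²/r.
cos 94.3° = -0.07498, so T = m(v²/r + g cos φ) = 1.19 × ((6.87)²/1.86 + 9.8 × -0.07498) = 1.19 × (25.37 + (-0.7348)) = 1.19 × 24.64 = 29.32 N.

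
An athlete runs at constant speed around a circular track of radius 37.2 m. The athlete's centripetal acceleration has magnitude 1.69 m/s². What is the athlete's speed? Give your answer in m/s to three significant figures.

a_c = v²/r ⇒ v = √(a_c · r) = √(1.69 × 37.2) = √62.87 = 7.929 m/s.

7.93 m/s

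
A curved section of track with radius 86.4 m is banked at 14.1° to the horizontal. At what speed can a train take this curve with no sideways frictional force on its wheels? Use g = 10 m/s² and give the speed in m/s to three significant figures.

14.7 m/s

On a frictionless banked curve, N sinθ = mv²/r and N cosθ = mg, so tanθ = v²/(rg).
v = √(r g tanθ) = √(86.4 × 10.0 × tan 14.1°) = √(86.4 × 10.0 × 0.2512) = √217.0 = 14.73 m/s.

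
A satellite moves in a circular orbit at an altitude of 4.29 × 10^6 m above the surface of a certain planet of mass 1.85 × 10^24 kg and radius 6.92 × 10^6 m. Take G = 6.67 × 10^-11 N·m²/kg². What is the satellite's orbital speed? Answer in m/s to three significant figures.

3320 m/s

Orbital radius r = R + h = 6.92 × 10^6 + 4.29 × 10^6 = 1.121 × 10^7 m.
Gravity supplies the centripetal force: G M m / r² = m v² / r, so v = √(GM/r).
v = √(6.67 × 10^-11 × 1.85 × 10^24 / 1.121 × 10^7) = √(1.101 × 10^7) = 3318 m/s.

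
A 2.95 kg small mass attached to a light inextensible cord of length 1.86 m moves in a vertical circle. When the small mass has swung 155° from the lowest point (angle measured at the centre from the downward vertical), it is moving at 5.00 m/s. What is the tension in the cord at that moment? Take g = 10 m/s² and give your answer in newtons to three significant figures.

Take the radial direction toward the centre of the circle as positive. The component of the weight along the string toward the centre is −mg cos φ (φ measured from the bottom), so Newton's second law along the string gives T − mg cos φ = m v²/r.
cos 155° = -0.9063, so T = m(v²/r + g cos φ) = 2.95 × ((5.00)²/1.86 + 10.0 × -0.9063) = 2.95 × (13.44 + (-9.063)) = 2.95 × 4.378 = 12.91 N.

12.9 N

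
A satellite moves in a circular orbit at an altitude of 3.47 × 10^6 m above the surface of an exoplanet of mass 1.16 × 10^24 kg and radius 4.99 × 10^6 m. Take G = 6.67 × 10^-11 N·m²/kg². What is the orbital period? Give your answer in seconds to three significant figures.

17600 s

r = R + h = 4.99 × 10^6 + 3.47 × 10^6 = 8.460 × 10^6 m. Gravity provides the centripetal force: G M m / r² = m v² / r ⇒ v = √(GM/r) = 3024 m/s.
T = 2πr/v = 2π × 8.460 × 10^6 / 3024 = 17580 s.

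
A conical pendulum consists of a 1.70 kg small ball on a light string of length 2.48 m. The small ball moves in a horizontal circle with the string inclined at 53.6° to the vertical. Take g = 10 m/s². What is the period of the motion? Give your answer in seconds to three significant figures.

2.41 s

r = L sinθ = 1.996 m. From T sinθ = mω²r and T cosθ = mg: tanθ = ω²r/g, so ω² = g tanθ / r = g/(L cosθ).
ω = √(g/(L cosθ)) = √(10.0/(2.48 × 0.5934)) = √6.795 = 2.607 rad/s.
Period = 2π/ω = 2.410 s.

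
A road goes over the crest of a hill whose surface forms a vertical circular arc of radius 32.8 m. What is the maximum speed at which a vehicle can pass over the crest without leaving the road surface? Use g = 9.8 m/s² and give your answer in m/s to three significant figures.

At the crest the centre of the circle is below the vehicle, so the net downward (centripetal) force is mg − N = mv²/r.
The vehicle leaves the road when N → 0, giving v_max = √(g r) = √(9.8 × 32.8) = 17.93 m/s.

17.9 m/s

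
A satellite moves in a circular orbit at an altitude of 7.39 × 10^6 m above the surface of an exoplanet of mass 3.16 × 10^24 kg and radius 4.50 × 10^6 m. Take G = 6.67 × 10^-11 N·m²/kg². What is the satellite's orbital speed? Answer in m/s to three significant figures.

4210 m/s

Orbital radius r = R + h = 4.50 × 10^6 + 7.39 × 10^6 = 1.189 × 10^7 m.
Gravity supplies the centripetal force: G M m / r² = m v² / r, so v = √(GM/r).
v = √(6.67 × 10^-11 × 3.16 × 10^24 / 1.189 × 10^7) = √(1.773 × 10^7) = 4210 m/s.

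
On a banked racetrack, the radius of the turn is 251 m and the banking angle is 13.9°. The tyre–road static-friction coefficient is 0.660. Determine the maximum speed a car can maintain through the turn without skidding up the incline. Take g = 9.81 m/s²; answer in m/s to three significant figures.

51.7 m/s

At the maximum speed, friction acts down the slope at its limiting value f = μN. Radially (horizontal, toward centre): N sinθ + μN cosθ = mv²/r. Vertically: N cosθ − μN sinθ = mg.
Dividing: v² = r g (sinθ + μcosθ)/(cosθ − μsinθ).
sinθ + μcosθ = 0.2402 + 0.660×0.9707 = 0.8809; cosθ − μsinθ = 0.9707 − 0.660×0.2402 = 0.8122.
v² = 251 × 9.81 × 0.8809/0.8122 = 2671 m²/s², so v = 51.68 m/s.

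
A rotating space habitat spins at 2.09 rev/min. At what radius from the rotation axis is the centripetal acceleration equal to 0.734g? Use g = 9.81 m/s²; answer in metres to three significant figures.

150 m

ω = 2.09 rev/min × 2π/60 = 0.2189 rad/s.
a_c = ω²r = 0.734g ⇒ r = 0.734 × 9.81 / (0.2189)² = 7.201/0.04790 = 150.3 m.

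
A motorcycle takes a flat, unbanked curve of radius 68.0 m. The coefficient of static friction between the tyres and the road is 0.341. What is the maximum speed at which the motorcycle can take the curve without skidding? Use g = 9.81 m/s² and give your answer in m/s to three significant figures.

On a flat curve, static friction is the only horizontal force, so it must supply the full centripetal force: μ_s m g = m v²/r.
Mass cancels: v_max = √(μ_s g r) = √(0.341 × 9.81 × 68.0) = √227.5 = 15.08 m/s.

15.1 m/s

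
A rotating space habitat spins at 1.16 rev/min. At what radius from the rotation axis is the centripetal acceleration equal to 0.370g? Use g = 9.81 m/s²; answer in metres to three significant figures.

246 m

ω = 1.16 rev/min × 2π/60 = 0.1215 rad/s.
a_c = ω²r = 0.370g ⇒ r = 0.370 × 9.81 / (0.1215)² = 3.630/0.01476 = 246.0 m.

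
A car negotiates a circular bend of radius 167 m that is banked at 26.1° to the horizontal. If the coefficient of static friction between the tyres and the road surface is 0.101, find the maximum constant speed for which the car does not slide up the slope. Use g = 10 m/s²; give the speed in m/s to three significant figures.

At the maximum speed, friction acts down the slope at its limiting value f = μN. Radially (horizontal, toward centre): N sinθ + μN cosθ = mv²/r. Vertically: N cosθ − μN sinθ = mg.
Dividing: v² = r g (sinθ + μcosθ)/(cosθ − μsinθ).
sinθ + μcosθ = 0.4399 + 0.101×0.8980 = 0.5306; cosθ − μsinθ = 0.8980 − 0.101×0.4399 = 0.8536.
v² = 167 × 10.0 × 0.5306/0.8536 = 1038 m²/s², so v = 32.22 m/s.

32.2 m/s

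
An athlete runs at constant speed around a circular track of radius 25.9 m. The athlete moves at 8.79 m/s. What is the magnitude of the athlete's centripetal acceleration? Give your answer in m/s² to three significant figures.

2.98 m/s²

a_c = v²/r = (8.790)²/25.9 = 77.26/25.9 = 2.983 m/s².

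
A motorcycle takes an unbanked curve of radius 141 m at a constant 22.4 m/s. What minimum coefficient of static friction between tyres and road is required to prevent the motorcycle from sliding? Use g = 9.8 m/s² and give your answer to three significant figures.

0.363

Friction provides the centripetal force: μ_s m g = m v²/r, so μ_s = v²/(g r) = (22.40)²/(9.8 × 141) = 501.8/1382 = 0.3631.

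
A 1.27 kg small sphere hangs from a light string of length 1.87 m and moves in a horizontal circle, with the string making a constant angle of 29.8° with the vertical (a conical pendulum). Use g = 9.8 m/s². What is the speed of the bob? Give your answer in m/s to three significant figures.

The radius of the circle is r = L sinθ = 1.87 × sin 29.8° = 0.9293 m.
Horizontally T sinθ = mv²/r and vertically T cosθ = mg, so tanθ = v²/(rg).
v = √(r g tanθ) = √(0.9293 × 9.8 × 0.5727) = √5.216 = 2.284 m/s.

2.28 m/s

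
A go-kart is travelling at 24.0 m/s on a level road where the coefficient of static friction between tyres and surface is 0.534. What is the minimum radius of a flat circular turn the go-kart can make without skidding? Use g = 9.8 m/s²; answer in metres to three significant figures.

110 m

At the limit, μ_s m g = m v²/r, so r_min = v²/(μ_s g) = (24.0)²/(0.534 × 9.8) = 576.0/5.233 = 110.1 m.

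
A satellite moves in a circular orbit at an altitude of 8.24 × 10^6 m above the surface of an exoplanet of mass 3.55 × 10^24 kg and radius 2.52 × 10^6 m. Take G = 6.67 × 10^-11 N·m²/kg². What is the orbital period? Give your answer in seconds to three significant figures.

r = R + h = 2.52 × 10^6 + 8.24 × 10^6 = 1.076 × 10^7 m. Gravity provides the centripetal force: G M m / r² = m v² / r ⇒ v = √(GM/r) = 4691 m/s.
T = 2πr/v = 2π × 1.076 × 10^7 / 4691 = 14410 s.

14400 s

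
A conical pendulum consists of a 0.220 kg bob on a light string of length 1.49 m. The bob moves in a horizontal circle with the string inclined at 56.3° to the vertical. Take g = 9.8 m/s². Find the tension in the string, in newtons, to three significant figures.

3.89 N

Vertically the bob has no acceleration, so T cosθ = mg.
T = mg/cosθ = 0.220 × 9.8 / cos 56.3° = 2.156/0.5548 = 3.886 N.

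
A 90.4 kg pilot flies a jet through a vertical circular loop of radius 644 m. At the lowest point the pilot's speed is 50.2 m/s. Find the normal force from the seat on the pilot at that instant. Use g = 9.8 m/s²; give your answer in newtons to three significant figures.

1240 N

At the lowest point, N points up (toward the centre) and the weight mg points down (away from the centre), so the net inward force is N − mg = mv²/r.
N = m(v²/r + g) = 90.4 × ((50.2)²/644 + 9.8) = 90.4 × (3.913 + 9.8) = 90.4 × 13.71 = 1240 N.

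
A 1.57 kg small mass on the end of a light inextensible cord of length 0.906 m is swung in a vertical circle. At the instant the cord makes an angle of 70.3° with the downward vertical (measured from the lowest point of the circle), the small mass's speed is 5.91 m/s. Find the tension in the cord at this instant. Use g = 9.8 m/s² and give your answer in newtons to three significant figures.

Take the radial direction toward the centre of the circle as positive. The component of the weight along the string toward the centre is −mg cos φ (φ measured from the bottom), so Newton's second law along the string gives T − mg cos φ = m v²/r.
cos 70.3° = 0.3371, so T = m(v²/r + g cos φ) = 1.57 × ((5.91)²/0.906 + 9.8 × 0.3371) = 1.57 × (38.55 + (3.304)) = 1.57 × 41.86 = 65.71 N.

65.7 N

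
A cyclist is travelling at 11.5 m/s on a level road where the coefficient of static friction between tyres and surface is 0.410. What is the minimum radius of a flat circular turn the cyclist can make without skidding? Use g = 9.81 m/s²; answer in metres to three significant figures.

At the limit, μ_s m g = m v²/r, so r_min = v²/(μ_s g) = (11.5)²/(0.410 × 9.81) = 132.2/4.022 = 32.88 m.

32.9 m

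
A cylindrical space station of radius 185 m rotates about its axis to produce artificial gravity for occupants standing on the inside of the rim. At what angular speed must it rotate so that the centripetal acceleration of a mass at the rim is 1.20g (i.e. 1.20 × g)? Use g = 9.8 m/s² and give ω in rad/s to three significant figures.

0.252 rad/s

Centripetal acceleration a_c = ω²r. Setting ω²r = 1.20g:
ω = √(1.20g / r) = √(1.20 × 9.8 / 185) = √0.06357 = 0.2521 rad/s.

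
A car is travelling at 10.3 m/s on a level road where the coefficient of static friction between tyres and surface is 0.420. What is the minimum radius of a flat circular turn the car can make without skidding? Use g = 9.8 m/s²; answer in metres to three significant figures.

At the limit, μ_s m g = m v²/r, so r_min = v²/(μ_s g) = (10.3)²/(0.420 × 9.8) = 106.1/4.116 = 25.78 m.

25.8 m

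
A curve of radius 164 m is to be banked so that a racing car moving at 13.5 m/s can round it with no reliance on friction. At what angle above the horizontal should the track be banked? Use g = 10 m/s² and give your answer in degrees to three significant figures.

With no friction, the horizontal component of the normal force provides the centripetal force: N sinθ = mv²/r, while N cosθ = mg vertically.
Dividing: tanθ = v²/(r g) = (13.5)²/(164 × 10.0) = 182.2/1640 = 0.1111.
θ = arctan(0.1111) = 6.341°.

6.34°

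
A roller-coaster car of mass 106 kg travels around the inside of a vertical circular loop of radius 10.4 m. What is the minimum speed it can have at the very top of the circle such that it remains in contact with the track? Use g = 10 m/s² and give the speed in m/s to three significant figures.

At the top, both weight mg and N point toward the centre: N + mg = mv²/r.
At minimum speed N → 0, so mg = mv_min²/r ⇒ v_min = √(g r) = √(10.0 × 10.4) = 10.20 m/s.

10.2 m/s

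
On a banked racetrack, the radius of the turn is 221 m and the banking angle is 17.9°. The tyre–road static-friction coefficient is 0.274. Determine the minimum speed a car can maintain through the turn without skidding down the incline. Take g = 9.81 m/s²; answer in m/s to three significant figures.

At the minimum speed, friction acts up the slope at its limiting value f = μN. Radially (horizontal, toward centre): N sinθ − μN cosθ = mv²/r. Vertically: N cosθ + μN sinθ = mg.
Dividing: v² = r g (sinθ − μcosθ)/(cosθ + μsinθ).
sinθ − μcosθ = 0.3074 − 0.274×0.9516 = 0.04662; cosθ + μsinθ = 0.9516 + 0.274×0.3074 = 1.036.
v² = 221 × 9.81 × 0.04662/1.036 = 97.58 m²/s², so v = 9.878 m/s.

9.88 m/s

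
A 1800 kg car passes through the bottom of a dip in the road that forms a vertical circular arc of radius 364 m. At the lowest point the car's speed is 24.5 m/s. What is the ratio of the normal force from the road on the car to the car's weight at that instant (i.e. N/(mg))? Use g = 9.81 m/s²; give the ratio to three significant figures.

At the bottom, N − mg = mv²/r, so N = m(v²/r + g) and N/(mg) = v²/(rg) + 1 = (24.5)²/(364 × 9.81) + 1 = 0.1681 + 1 = 1.168.

1.17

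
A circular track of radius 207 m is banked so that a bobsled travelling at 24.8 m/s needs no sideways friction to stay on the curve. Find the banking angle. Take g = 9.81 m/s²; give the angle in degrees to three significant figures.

16.9°

With no friction, the horizontal component of the normal force provides the centripetal force: N sinθ = mv²/r, while N cosθ = mg vertically.
Dividing: tanθ = v²/(r g) = (24.8)²/(207 × 9.81) = 615.0/2031 = 0.3029.
θ = arctan(0.3029) = 16.85°.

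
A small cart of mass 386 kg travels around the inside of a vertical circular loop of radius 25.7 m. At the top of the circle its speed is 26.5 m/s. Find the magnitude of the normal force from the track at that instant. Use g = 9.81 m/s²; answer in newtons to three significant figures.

6760 N

At the top, both N and the weight mg point inward (toward the centre), so N + mg = mv²/r.
N = m(v²/r − g) = 386 × ((26.5)²/25.7 − 9.81) = 386 × (27.32 − 9.81) = 386 × 17.51 = 6761 N.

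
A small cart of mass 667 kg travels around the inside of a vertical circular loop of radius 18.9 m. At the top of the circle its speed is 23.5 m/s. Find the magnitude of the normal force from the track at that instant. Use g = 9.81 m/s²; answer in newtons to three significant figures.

12900 N

At the top, both N and the weight mg point inward (toward the centre), so N + mg = mv²/r.
N = m(v²/r − g) = 667 × ((23.5)²/18.9 − 9.81) = 667 × (29.22 − 9.81) = 667 × 19.41 = 12950 N.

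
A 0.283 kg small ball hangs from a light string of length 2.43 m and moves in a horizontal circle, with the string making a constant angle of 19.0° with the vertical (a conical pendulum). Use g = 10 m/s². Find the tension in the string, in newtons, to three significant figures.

2.99 N

Vertically the bob has no acceleration, so T cosθ = mg.
T = mg/cosθ = 0.283 × 10.0 / cos 19.0° = 2.830/0.9455 = 2.993 N.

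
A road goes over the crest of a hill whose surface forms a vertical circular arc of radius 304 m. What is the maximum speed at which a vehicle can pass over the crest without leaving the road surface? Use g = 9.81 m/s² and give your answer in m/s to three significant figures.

54.6 m/s

At the crest the centre of the circle is below the vehicle, so the net downward (centripetal) force is mg − N = mv²/r.
The vehicle leaves the road when N → 0, giving v_max = √(g r) = √(9.81 × 304) = 54.61 m/s.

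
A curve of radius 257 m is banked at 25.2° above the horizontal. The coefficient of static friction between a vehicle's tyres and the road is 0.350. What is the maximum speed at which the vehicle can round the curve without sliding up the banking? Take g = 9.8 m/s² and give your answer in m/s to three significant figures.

49.7 m/s

At the maximum speed, friction acts down the slope at its limiting value f = μN. Radially (horizontal, toward centre): N sinθ + μN cosθ = mv²/r. Vertically: N cosθ − μN sinθ = mg.
Dividing: v² = r g (sinθ + μcosθ)/(cosθ − μsinθ).
sinθ + μcosθ = 0.4258 + 0.350×0.9048 = 0.7425; cosθ − μsinθ = 0.9048 − 0.350×0.4258 = 0.7558.
v² = 257 × 9.8 × 0.7425/0.7558 = 2474 m²/s², so v = 49.74 m/s.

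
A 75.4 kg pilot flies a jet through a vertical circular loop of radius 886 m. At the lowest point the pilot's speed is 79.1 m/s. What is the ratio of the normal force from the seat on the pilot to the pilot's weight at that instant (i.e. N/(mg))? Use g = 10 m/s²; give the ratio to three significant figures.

1.71

At the bottom, N − mg = mv²/r, so N = m(v²/r + g) and N/(mg) = v²/(rg) + 1 = (79.1)²/(886 × 10.0) + 1 = 0.7062 + 1 = 1.706.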